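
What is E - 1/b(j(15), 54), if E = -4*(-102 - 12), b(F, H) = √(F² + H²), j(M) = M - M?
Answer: 24623/54 ≈ 455.98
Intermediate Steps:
j(M) = 0
E = 456 (E = -4*(-114) = 456)
E - 1/b(j(15), 54) = 456 - 1/(√(0² + 54²)) = 456 - 1/(√(0 + 2916)) = 456 - 1/(√2916) = 456 - 1/54 = 24623/54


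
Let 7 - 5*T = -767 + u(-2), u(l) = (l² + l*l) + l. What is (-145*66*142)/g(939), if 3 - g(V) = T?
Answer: 2264900/251 ≈ 9023.5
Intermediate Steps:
u(l) = l + 2*l² (u(l) = (l² + l²) + l = 2*l² + l = l + 2*l²)
T = 768/5 (T = 7/5 - (-767 - 2*(1 + 2*(-2)))/5 = 7/5 - (-767 - 2*(1 - 4))/5 = 7/5 - (-767 - 2*(-3))/5 = 7/5 - (-767 + 6)/5 = 7/5 - ⅕*(-761) = 7/5 + 761/5 = 768/5 ≈ 153.60)
g(V) = -753/5 (g(V) = 3 - 1*768/5 = 3 - 768/5 = -753/5)
(-145*66*142)/g(939) = (-145*66*142)/(-753/5) = -9570*142*(-5/753) = -1358940*(-5/753) = 2264900/251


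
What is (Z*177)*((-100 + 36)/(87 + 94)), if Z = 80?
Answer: -906240/181 ≈ -5006.9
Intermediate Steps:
(Z*177)*((-100 + 36)/(87 + 94)) = (80*177)*((-100 + 36)/(87 + 94)) = 14160*(-64/181) = -906240/181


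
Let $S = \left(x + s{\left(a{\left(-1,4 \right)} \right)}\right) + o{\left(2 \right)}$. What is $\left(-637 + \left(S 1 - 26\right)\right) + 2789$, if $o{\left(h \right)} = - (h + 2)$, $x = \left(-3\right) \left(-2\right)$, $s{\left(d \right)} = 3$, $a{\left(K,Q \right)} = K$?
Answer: $2131$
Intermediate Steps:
$x = 6$
$o{\left(h \right)} = -2 - h$ ($o{\left(h \right)} = - (2 + h) = -2 - h$)
$S = 5$ ($S = \left(6 + 3\right) - 4 = 9 - 4 = 5$)
$\left(-637 + \left(S 1 - 26\right)\right) + 2789 = \left(-637 + \left(5 \cdot 1 - 26\right)\right) + 2789 = \left(-637 + \left(5 - 26\right)\right) + 2789 = \left(-637 - 21\right) + 2789 = -658 + 2789 = 2131$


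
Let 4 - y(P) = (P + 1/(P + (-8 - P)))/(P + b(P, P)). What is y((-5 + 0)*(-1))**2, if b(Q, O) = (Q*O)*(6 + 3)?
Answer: 53597041/3385600 ≈ 15.831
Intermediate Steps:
b(Q, O) = 9*O*Q (b(Q, O) = (O*Q)*9 = 9*O*Q)
y(P) = 4 - (-1/8 + P)/(P + 9*P**2) (y(P) = 4 - (P + 1/(P + (-8 - P)))/(P + 9*P*P) = 4 - (P + 1/(-8))/(P + 9*P**2) = 4 - (P - 1/8)/(P + 9*P**2) = 4 - (-1/8 + P)/(P + 9*P**2))
y((-5 + 0)*(-1))**2 = ((1 + 24*((-5 + 0)*(-1)) + 288*((-5 + 0)*(-1))**2)/(8*(((-5 + 0)*(-1)))*(1 + 9*((-5 + 0)*(-1)))))**2 = ((1 + 24*(-5*(-1)) + 288*(-5*(-1))**2)/(8*((-5*(-1)))*(1 + 9*(-5*(-1)))))**2 = ((1/8)*(1 + 24*5 + 288*5**2)/(5*(1 + 9*5)))**2 = ((1/8)*(1/5)*(1 + 120 + 288*25)/(1 + 45))**2 = ((1/8)*(1/5)*(1 + 120 + 7200)/46)**2 = ((1/8)*(1/5)*(1/46)*7321)**2 = (7321/1840)**2 = 53597041/3385600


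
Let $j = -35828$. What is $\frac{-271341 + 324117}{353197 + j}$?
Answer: $\frac{52776}{317369} \approx 0.16629$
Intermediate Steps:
$\frac{-271341 + 324117}{353197 + j} = \frac{-271341 + 324117}{353197 - 35828} = \frac{52776}{317369}$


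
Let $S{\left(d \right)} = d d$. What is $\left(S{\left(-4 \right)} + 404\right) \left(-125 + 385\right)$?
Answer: $109200$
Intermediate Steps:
$S{\left(d \right)} = d^{2}$
$\left(S{\left(-4 \right)} + 404\right) \left(-125 + 385\right) = \left(\left(-4\right)^{2} + 404\right) \left(-125 + 385\right) = \left(16 + 404\right) 260 = 420 \cdot 260 = 109200$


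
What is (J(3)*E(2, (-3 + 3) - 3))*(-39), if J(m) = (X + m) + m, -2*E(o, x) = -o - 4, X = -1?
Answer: -585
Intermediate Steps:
E(o, x) = 2 + o/2 (E(o, x) = -(-o - 4)/2 = -(-4 - o)/2 = 2 + o/2)
J(m) = -1 + 2*m (J(m) = (-1 + m) + m = -1 + 2*m)
(J(3)*E(2, (-3 + 3) - 3))*(-39) = ((-1 + 2*3)*(2 + (½)*2))*(-39) = ((-1 + 6)*(2 + 1))*(-39) = (5*3)*(-39) = 15*(-39) = -585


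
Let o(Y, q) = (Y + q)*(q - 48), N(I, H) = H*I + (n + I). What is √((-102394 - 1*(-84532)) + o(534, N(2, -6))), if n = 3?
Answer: I*√46847 ≈ 216.44*I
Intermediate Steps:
N(I, H) = 3 + I + H*I (N(I, H) = H*I + (3 + I) = 3 + I + H*I)
o(Y, q) = (-48 + q)*(Y + q) (o(Y, q) = (Y + q)*(-48 + q) = (-48 + q)*(Y + q))
√((-102394 - 1*(-84532)) + o(534, N(2, -6))) = √((-102394 - 1*(-84532)) + ((3 + 2 - 6*2)² - 48*534 - 48*(3 + 2 - 6*2) + 534*(3 + 2 - 6*2))) = √((-102394 + 84532) + ((3 + 2 - 12)² - 25632 - 48*(3 + 2 - 12) + 534*(3 + 2 - 12))) = √(-17862 + ((-7)² - 25632 - 48*(-7) + 534*(-7))) = √(-17862 + (49 - 25632 + 336 - 3738)) = √(-17862 - 28985) = √(-46847) = I*√46847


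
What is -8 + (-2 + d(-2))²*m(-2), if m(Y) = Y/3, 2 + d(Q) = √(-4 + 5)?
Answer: -14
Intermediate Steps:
d(Q) = -1 (d(Q) = -2 + √(-4 + 5) = -2 + √1 = -2 + 1 = -1)
m(Y) = Y/3 (m(Y) = Y*(⅓) = Y/3)
-8 + (-2 + d(-2))²*m(-2) = -8 + (-2 - 1)²*((⅓)*(-2)) = -8 + (-3)²*(-⅔) = -8 + 9*(-⅔) = -8 - 6 = -14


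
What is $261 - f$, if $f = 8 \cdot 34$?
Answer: $-11$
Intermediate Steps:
$f = 272$
$261 - f = 261 - 272 = -11$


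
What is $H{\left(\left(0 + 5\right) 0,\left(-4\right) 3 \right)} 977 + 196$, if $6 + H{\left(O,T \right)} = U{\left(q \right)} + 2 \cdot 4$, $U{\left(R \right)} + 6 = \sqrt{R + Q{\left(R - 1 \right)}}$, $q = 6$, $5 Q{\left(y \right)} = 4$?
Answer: $-3712 + \frac{977 \sqrt{170}}{5} \approx -1164.3$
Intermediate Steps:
$Q{\left(y \right)} = \frac{4}{5}$ ($Q{\left(y \right)} = \frac{1}{5} \cdot 4 = \frac{4}{5}$)
$U{\left(R \right)} = -6 + \sqrt{\frac{4}{5} + R}$ ($U{\left(R \right)} = -6 + \sqrt{R + \frac{4}{5}} = -6 + \sqrt{\frac{4}{5} + R}$)
$H{\left(O,T \right)} = -4 + \frac{\sqrt{170}}{5}$ ($H{\left(O,T \right)} = -6 - \left(-2 - \frac{\sqrt{20 + 25 \cdot 6}}{5}\right) = -6 - \left(-2 - \frac{\sqrt{20 + 150}}{5}\right) = -6 + \left(\left(-6 + \frac{\sqrt{170}}{5}\right) + 8\right) = -6 + \left(2 + \frac{\sqrt{170}}{5}\right) = -4 + \frac{\sqrt{170}}{5}$)
$H{\left(\left(0 + 5\right) 0,\left(-4\right) 3 \right)} 977 + 196 = \left(-4 + \frac{\sqrt{170}}{5}\right) 977 + 196 = \left(-3908 + \frac{977 \sqrt{170}}{5}\right) + 196 = -3712 + \frac{977 \sqrt{170}}{5}$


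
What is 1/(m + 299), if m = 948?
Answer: 1/1247 ≈ 0.00080192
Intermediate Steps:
1/(m + 299) = 1/(948 + 299) = 1/1247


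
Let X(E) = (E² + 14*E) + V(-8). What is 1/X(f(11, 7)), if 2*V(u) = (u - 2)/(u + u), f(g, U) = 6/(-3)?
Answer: -16/379 ≈ -0.042216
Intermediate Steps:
f(g, U) = -2 (f(g, U) = 6*(-⅓) = -2)
V(u) = (-2 + u)/(4*u) (V(u) = ((u - 2)/(u + u))/2 = ((-2 + u)/((2*u)))/2 = ((-2 + u)*(1/(2*u)))/2 = ((-2 + u)/(2*u))/2 = (-2 + u)/(4*u))
X(E) = 5/16 + E² + 14*E (X(E) = (E² + 14*E) + (¼)*(-2 - 8)/(-8) = (E² + 14*E) + (¼)*(-⅛)*(-10) = (E² + 14*E) + 5/16 = 5/16 + E² + 14*E)
1/X(f(11, 7)) = 1/(5/16 + (-2)² + 14*(-2)) = 1/(5/16 + 4 - 28) = 1/(-379/16) = -16/379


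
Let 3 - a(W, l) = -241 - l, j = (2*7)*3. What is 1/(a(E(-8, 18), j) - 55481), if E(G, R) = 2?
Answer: -1/55195 ≈ -1.8118e-5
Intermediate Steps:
j = 42 (j = 14*3 = 42)
a(W, l) = 244 + l (a(W, l) = 3 - (-241 - l) = 3 + (241 + l) = 244 + l)
1/(a(E(-8, 18), j) - 55481) = 1/((244 + 42) - 55481) = 1/(286 - 55481) = 1/(-55195) = -1/55195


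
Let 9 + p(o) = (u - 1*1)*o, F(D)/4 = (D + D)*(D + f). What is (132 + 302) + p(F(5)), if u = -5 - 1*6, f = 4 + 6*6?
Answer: -21175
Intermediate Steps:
f = 40 (f = 4 + 36 = 40)
F(D) = 8*D*(40 + D) (F(D) = 4*((D + D)*(D + 40)) = 4*((2*D)*(40 + D)) = 4*(2*D*(40 + D)) = 8*D*(40 + D))
u = -11 (u = -5 - 6 = -11)
p(o) = -9 - 12*o (p(o) = -9 + (-11 - 1*1)*o = -9 + (-11 - 1)*o = -9 - 12*o)
(132 + 302) + p(F(5)) = (132 + 302) + (-9 - 96*5*(40 + 5)) = 434 + (-9 - 96*5*45) = 434 + (-9 - 12*1800) = 434 + (-9 - 21600) = 434 - 21609 = -21175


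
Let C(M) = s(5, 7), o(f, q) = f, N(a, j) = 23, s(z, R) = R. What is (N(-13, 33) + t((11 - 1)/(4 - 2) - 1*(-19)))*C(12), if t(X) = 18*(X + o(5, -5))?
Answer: 3815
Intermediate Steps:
C(M) = 7
t(X) = 90 + 18*X (t(X) = 18*(X + 5) = 18*(5 + X) = 90 + 18*X)
(N(-13, 33) + t((11 - 1)/(4 - 2) - 1*(-19)))*C(12) = (23 + (90 + 18*((11 - 1)/(4 - 2) - 1*(-19))))*7 = (23 + (90 + 18*(10/2 + 19)))*7 = (23 + (90 + 18*(10*(1/2) + 19)))*7 = (23 + (90 + 18*(5 + 19)))*7 = (23 + (90 + 18*24))*7 = (23 + (90 + 432))*7 = (23 + 522)*7 = 545*7 = 3815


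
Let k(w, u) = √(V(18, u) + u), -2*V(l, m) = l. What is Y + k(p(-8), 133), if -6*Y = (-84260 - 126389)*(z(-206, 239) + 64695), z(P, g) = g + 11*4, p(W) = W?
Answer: 6843775361/3 + 2*√31 ≈ 2.2813e+9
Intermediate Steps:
V(l, m) = -l/2
z(P, g) = 44 + g (z(P, g) = g + 44 = 44 + g)
k(w, u) = √(-9 + u) (k(w, u) = √(-½*18 + u) = √(-9 + u))
Y = 6843775361/3 (Y = -(-84260 - 126389)*((44 + 239) + 64695)/6 = -(-210649)*(283 + 64695)/6 = -(-210649)*64978/6 = -⅙*(-13687550722) = 6843775361/3 ≈ 2.2813e+9)
Y + k(p(-8), 133) = 6843775361/3 + √(-9 + 133) = 6843775361/3 + √124 = 6843775361/3 + 2*√31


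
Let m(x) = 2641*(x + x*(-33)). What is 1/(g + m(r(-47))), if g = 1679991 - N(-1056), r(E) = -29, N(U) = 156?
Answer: 1/4130683 ≈ 2.4209e-7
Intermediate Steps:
g = 1679835 (g = 1679991 - 1*156 = 1679991 - 156 = 1679835)
m(x) = -84512*x (m(x) = 2641*(x - 33*x) = 2641*(-32*x) = -84512*x)
1/(g + m(r(-47))) = 1/(1679835 - 84512*(-29)) = 1/(1679835 + 2450848) = 1/4130683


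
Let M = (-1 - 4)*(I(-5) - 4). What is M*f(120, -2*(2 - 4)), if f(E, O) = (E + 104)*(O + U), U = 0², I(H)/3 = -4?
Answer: 71680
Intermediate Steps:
I(H) = -12 (I(H) = 3*(-4) = -12)
U = 0
f(E, O) = O*(104 + E) (f(E, O) = (E + 104)*(O + 0) = (104 + E)*O = O*(104 + E))
M = 80 (M = (-1 - 4)*(-12 - 4) = -5*(-16) = 80)
M*f(120, -2*(2 - 4)) = 80*((-2*(2 - 4))*(104 + 120)) = 80*(-2*(-2)*224) = 80*(4*224) = 80*896 = 71680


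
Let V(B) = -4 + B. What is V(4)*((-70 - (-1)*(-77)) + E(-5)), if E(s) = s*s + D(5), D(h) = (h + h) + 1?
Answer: 0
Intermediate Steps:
D(h) = 1 + 2*h (D(h) = 2*h + 1 = 1 + 2*h)
E(s) = 11 + s² (E(s) = s*s + (1 + 2*5) = s² + (1 + 10) = s² + 11 = 11 + s²)
V(4)*((-70 - (-1)*(-77)) + E(-5)) = (-4 + 4)*((-70 - (-1)*(-77)) + (11 + (-5)²)) = 0*((-70 - 1*77) + (11 + 25)) = 0*((-70 - 77) + 36) = 0*(-147 + 36) = 0*(-111) = 0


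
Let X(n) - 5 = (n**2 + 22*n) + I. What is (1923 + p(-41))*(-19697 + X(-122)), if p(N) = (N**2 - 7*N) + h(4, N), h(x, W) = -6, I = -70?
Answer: -29378370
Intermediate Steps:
X(n) = -65 + n**2 + 22*n (X(n) = 5 + ((n**2 + 22*n) - 70) = 5 + (-70 + n**2 + 22*n) = -65 + n**2 + 22*n)
p(N) = -6 + N**2 - 7*N (p(N) = (N**2 - 7*N) - 6 = -6 + N**2 - 7*N)
(1923 + p(-41))*(-19697 + X(-122)) = (1923 + (-6 + (-41)**2 - 7*(-41)))*(-19697 + (-65 + (-122)**2 + 22*(-122))) = (1923 + (-6 + 1681 + 287))*(-19697 + (-65 + 14884 - 2684)) = (1923 + 1962)*(-19697 + 12135) = 3885*(-7562) = -29378370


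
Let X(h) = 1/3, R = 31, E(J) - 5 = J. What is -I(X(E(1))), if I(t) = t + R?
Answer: -94/3 ≈ -31.333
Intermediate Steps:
E(J) = 5 + J
X(h) = ⅓
I(t) = 31 + t (I(t) = t + 31 = 31 + t)
-I(X(E(1))) = -(31 + ⅓) = -1*94/3 = -94/3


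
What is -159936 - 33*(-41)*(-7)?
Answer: -169407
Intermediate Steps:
-159936 - 33*(-41)*(-7) = -159936 + 1353*(-7) = -159936 - 9471 = -169407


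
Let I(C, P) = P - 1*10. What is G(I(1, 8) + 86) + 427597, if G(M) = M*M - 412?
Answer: 434241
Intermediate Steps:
I(C, P) = -10 + P (I(C, P) = P - 10 = -10 + P)
G(M) = -412 + M² (G(M) = M² - 412 = -412 + M²)
G(I(1, 8) + 86) + 427597 = (-412 + ((-10 + 8) + 86)²) + 427597 = (-412 + (-2 + 86)²) + 427597 = (-412 + 84²) + 427597 = (-412 + 7056) + 427597 = 6644 + 427597 = 434241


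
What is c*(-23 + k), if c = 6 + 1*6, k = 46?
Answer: 276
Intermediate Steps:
c = 12 (c = 6 + 6 = 12)
c*(-23 + k) = 12*(-23 + 46) = 12*23 = 276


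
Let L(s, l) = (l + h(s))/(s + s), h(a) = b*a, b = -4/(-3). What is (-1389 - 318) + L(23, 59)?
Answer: -235297/138 ≈ -1705.1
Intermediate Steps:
b = 4/3 (b = -4*(-⅓) = 4/3 ≈ 1.3333)
h(a) = 4*a/3
L(s, l) = (l + 4*s/3)/(2*s) (L(s, l) = (l + 4*s/3)/(s + s) = (l + 4*s/3)/((2*s)) = (l + 4*s/3)*(1/(2*s)) = (l + 4*s/3)/(2*s))
(-1389 - 318) + L(23, 59) = (-1389 - 318) + (⅔ + (½)*59/23) = -1707 + (⅔ + (½)*59*(1/23)) = -1707 + (⅔ + 59/46) = -1707 + 269/138 = -235297/138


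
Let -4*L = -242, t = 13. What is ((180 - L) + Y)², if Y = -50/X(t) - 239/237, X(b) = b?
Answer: 499064538025/37970244 ≈ 13144.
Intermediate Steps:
L = 121/2 (L = -¼*(-242) = 121/2 ≈ 60.500)
Y = -14957/3081 (Y = -50/13 - 239/237 = -14957/3081 ≈ -4.8546)
((180 - L) + Y)² = ((180 - 1*121/2) - 14957/3081)² = ((180 - 121/2) - 14957/3081)² = (239/2 - 14957/3081)² = (706445/6162)² = 499064538025/37970244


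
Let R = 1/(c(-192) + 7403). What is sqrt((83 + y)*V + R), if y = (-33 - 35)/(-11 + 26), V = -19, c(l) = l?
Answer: I*sqrt(17442642254370)/108165 ≈ 38.612*I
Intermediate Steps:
y = -68/15 ≈ -4.5333
R = 1/7211 (R = 1/(-192 + 7403) = 1/7211 ≈ 0.00013868)
sqrt((83 + y)*V + R) = sqrt((83 - 68/15)*(-19) + 1/7211) = sqrt((1177/15)*(-19) + 1/7211) = sqrt(-22363/15 + 1/7211) = sqrt(-161259578/108165) = I*sqrt(17442642254370)/108165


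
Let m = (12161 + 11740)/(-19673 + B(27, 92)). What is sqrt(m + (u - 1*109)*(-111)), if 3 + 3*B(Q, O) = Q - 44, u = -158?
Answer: 78*sqrt(16978730815)/59039 ≈ 172.15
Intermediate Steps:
B(Q, O) = -47/3 + Q/3 (B(Q, O) = -1 + (Q - 44)/3 = -1 + (-44 + Q)/3 = -1 + (-44/3 + Q/3) = -47/3 + Q/3)
m = -71703/59039 (m = (12161 + 11740)/(-19673 + (-47/3 + (1/3)*27)) = 23901/(-19673 + (-47/3 + 9)) = 23901/(-19673 - 20/3) = 23901/(-59039/3) = 23901*(-3/59039) = -71703/59039 ≈ -1.2145)
sqrt(m + (u - 1*109)*(-111)) = sqrt(-71703/59039 + (-158 - 1*109)*(-111)) = sqrt(-71703/59039 + (-158 - 109)*(-111)) = sqrt(-71703/59039 - 267*(-111)) = sqrt(-71703/59039 + 29637) = sqrt(1749667140/59039) = 78*sqrt(16978730815)/59039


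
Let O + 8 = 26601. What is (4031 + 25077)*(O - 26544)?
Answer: 1426292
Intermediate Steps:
O = 26593 (O = -8 + 26601 = 26593)
(4031 + 25077)*(O - 26544) = (4031 + 25077)*(26593 - 26544) = 29108*49 = 1426292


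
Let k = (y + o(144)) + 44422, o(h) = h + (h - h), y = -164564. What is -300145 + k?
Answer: -420143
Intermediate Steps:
o(h) = h (o(h) = h + 0 = h)
k = -119998 (k = (-164564 + 144) + 44422 = -164420 + 44422 = -119998)
-300145 + k = -300145 - 119998 = -420143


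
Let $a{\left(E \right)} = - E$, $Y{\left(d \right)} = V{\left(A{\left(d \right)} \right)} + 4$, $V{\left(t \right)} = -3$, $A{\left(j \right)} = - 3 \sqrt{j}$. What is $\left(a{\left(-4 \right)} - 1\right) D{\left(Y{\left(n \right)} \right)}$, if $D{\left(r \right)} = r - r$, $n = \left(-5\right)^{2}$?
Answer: $0$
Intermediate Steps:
$n = 25$
$Y{\left(d \right)} = 1$ ($Y{\left(d \right)} = -3 + 4 = 1$)
$D{\left(r \right)} = 0$
$\left(a{\left(-4 \right)} - 1\right) D{\left(Y{\left(n \right)} \right)} = \left(\left(-1\right) \left(-4\right) - 1\right) 0 = \left(4 - 1\right) 0 = 3 \cdot 0 = 0$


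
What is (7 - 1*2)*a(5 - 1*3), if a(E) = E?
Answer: 10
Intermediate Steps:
(7 - 1*2)*a(5 - 1*3) = (7 - 1*2)*(5 - 1*3) = (7 - 2)*(5 - 3) = 5*2 = 10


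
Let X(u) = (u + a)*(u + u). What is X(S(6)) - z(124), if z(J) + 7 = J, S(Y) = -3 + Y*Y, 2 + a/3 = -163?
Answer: -30609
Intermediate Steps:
a = -495 (a = -6 + 3*(-163) = -6 - 489 = -495)
S(Y) = -3 + Y²
z(J) = -7 + J
X(u) = 2*u*(-495 + u) (X(u) = (u - 495)*(u + u) = (-495 + u)*(2*u) = 2*u*(-495 + u))
X(S(6)) - z(124) = 2*(-3 + 6²)*(-495 + (-3 + 6²)) - (-7 + 124) = 2*(-3 + 36)*(-495 + (-3 + 36)) - 1*117 = 2*33*(-495 + 33) - 117 = 2*33*(-462) - 117 = -30492 - 117 = -30609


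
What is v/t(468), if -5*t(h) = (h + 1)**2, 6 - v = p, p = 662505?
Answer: 3312495/219961 ≈ 15.059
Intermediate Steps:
v = -662499 (v = 6 - 1*662505 = 6 - 662505 = -662499)
t(h) = -(1 + h)**2/5 (t(h) = -(h + 1)**2/5 = -(1 + h)**2/5)
v/t(468) = -662499*(-5/(1 + 468)**2) = -662499/((-1/5*469**2)) = -662499/((-1/5*219961)) = -662499/(-219961/5) = -662499*(-5/219961) = 3312495/219961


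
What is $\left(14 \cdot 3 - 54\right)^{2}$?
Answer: $144$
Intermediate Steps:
$\left(14 \cdot 3 - 54\right)^{2} = \left(42 - 54\right)^{2} = \left(-12\right)^{2} = 144$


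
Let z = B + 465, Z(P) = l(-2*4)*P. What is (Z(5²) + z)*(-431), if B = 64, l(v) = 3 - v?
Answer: -346524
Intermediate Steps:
Z(P) = 11*P (Z(P) = (3 - (-2)*4)*P = (3 - 1*(-8))*P = (3 + 8)*P = 11*P)
z = 529 (z = 64 + 465 = 529)
(Z(5²) + z)*(-431) = (11*5² + 529)*(-431) = (11*25 + 529)*(-431) = (275 + 529)*(-431) = 804*(-431) = -346524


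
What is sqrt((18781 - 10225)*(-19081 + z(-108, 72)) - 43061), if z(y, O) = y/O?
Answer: I*sqrt(163312931) ≈ 12779.0*I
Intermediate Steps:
sqrt((18781 - 10225)*(-19081 + z(-108, 72)) - 43061) = sqrt((18781 - 10225)*(-19081 - 108/72) - 43061) = sqrt(8556*(-19081 - 108*1/72) - 43061) = sqrt(8556*(-19081 - 3/2) - 43061) = sqrt(8556*(-38165/2) - 43061) = sqrt(-163269870 - 43061) = sqrt(-163312931) = I*sqrt(163312931)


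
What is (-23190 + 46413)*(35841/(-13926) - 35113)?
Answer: -3785499786939/4642 ≈ -8.1549e+8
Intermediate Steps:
(-23190 + 46413)*(35841/(-13926) - 35113) = 23223*(35841*(-1/13926) - 35113) = 23223*(-11947/4642 - 35113) = 23223*(-163006493/4642) = -3785499786939/4642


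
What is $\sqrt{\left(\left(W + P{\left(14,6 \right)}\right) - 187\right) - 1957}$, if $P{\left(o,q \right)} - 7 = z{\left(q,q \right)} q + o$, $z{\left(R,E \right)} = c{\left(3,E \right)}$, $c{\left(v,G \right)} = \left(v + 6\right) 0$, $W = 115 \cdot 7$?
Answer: $i \sqrt{1318} \approx 36.304 i$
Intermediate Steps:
$W = 805$
$c{\left(v,G \right)} = 0$ ($c{\left(v,G \right)} = \left(6 + v\right) 0 = 0$)
$z{\left(R,E \right)} = 0$
$P{\left(o,q \right)} = 7 + o$ ($P{\left(o,q \right)} = 7 + \left(0 q + o\right) = 7 + \left(0 + o\right) = 7 + o$)
$\sqrt{\left(\left(W + P{\left(14,6 \right)}\right) - 187\right) - 1957} = \sqrt{\left(\left(805 + \left(7 + 14\right)\right) - 187\right) - 1957} = \sqrt{\left(\left(805 + 21\right) - 187\right) - 1957} = \sqrt{\left(826 - 187\right) - 1957} = \sqrt{639 - 1957} = \sqrt{-1318} = i \sqrt{1318}$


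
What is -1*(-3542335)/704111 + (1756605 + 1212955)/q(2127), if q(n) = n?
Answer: 2098434407705/1497644097 ≈ 1401.2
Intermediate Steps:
-1*(-3542335)/704111 + (1756605 + 1212955)/q(2127) = -1*(-3542335)/704111 + (1756605 + 1212955)/2127 = 3542335*(1/704111) + 2969560*(1/2127) = 3542335/704111 + 2969560/2127 = 2098434407705/1497644097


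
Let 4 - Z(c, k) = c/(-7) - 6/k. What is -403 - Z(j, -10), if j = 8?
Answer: -14264/35 ≈ -407.54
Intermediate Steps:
Z(c, k) = 4 + 6/k + c/7 (Z(c, k) = 4 - (c/(-7) - 6/k) = 4 - (c*(-1/7) - 6/k) = 4 - (-c/7 - 6/k) = 4 - (-6/k - c/7) = 4 + (6/k + c/7) = 4 + 6/k + c/7)
-403 - Z(j, -10) = -403 - (4 + 6/(-10) + (1/7)*8) = -403 - (4 + 6*(-1/10) + 8/7) = -403 - (4 - 3/5 + 8/7) = -403 - 1*159/35 = -403 - 159/35 = -14264/35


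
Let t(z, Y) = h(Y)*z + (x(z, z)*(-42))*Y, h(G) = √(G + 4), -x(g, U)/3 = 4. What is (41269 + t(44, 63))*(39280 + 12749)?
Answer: 3799209609 + 2289276*√67 ≈ 3.8179e+9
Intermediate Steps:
x(g, U) = -12 (x(g, U) = -3*4 = -12)
h(G) = √(4 + G)
t(z, Y) = 504*Y + z*√(4 + Y) (t(z, Y) = √(4 + Y)*z + (-12*(-42))*Y = z*√(4 + Y) + 504*Y = 504*Y + z*√(4 + Y))
(41269 + t(44, 63))*(39280 + 12749) = (41269 + (504*63 + 44*√(4 + 63)))*(39280 + 12749) = (41269 + (31752 + 44*√67))*52029 = (73021 + 44*√67)*52029 = 3799209609 + 2289276*√67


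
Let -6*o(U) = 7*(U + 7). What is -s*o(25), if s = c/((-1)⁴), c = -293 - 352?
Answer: -24080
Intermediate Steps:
c = -645
o(U) = -49/6 - 7*U/6 (o(U) = -7*(U + 7)/6 = -7*(7 + U)/6 = -(49 + 7*U)/6 = -49/6 - 7*U/6)
s = -645 (s = -645/((-1)⁴) = -645/1 = -645*1 = -645)
-s*o(25) = -(-645)*(-49/6 - 7/6*25) = -(-645)*(-49/6 - 175/6) = -(-645)*(-112)/3 = -1*24080 = -24080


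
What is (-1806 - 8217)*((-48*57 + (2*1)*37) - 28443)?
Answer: 311765415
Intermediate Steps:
(-1806 - 8217)*((-48*57 + (2*1)*37) - 28443) = -10023*((-2736 + 2*37) - 28443) = -10023*((-2736 + 74) - 28443) = -10023*(-2662 - 28443) = -10023*(-31105) = 311765415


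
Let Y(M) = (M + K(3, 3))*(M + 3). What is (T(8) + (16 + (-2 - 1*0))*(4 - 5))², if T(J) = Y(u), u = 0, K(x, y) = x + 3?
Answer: 16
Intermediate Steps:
K(x, y) = 3 + x
Y(M) = (3 + M)*(6 + M) (Y(M) = (M + (3 + 3))*(M + 3) = (M + 6)*(3 + M) = (6 + M)*(3 + M) = (3 + M)*(6 + M))
T(J) = 18 (T(J) = 18 + 0² + 9*0 = 18 + 0 + 0 = 18)
(T(8) + (16 + (-2 - 1*0))*(4 - 5))² = (18 + (16 + (-2 - 1*0))*(4 - 5))² = (18 + (16 + (-2 + 0))*(-1))² = (18 + (16 - 2)*(-1))² = (18 + 14*(-1))² = (18 - 14)² = 4² = 16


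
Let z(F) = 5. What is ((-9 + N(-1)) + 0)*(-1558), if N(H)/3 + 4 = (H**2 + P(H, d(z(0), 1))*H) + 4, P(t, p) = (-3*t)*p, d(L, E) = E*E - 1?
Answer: 9348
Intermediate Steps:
d(L, E) = -1 + E**2 (d(L, E) = E**2 - 1 = -1 + E**2)
P(t, p) = -3*p*t
N(H) = 3*H**2 (N(H) = -12 + 3*((H**2 + (-3*(-1 + 1**2)*H)*H) + 4) = -12 + 3*((H**2 + (-3*(-1 + 1)*H)*H) + 4) = -12 + 3*((H**2 + (-3*0*H)*H) + 4) = -12 + 3*((H**2 + 0*H) + 4) = -12 + 3*((H**2 + 0) + 4) = -12 + 3*(H**2 + 4) = -12 + 3*(4 + H**2) = -12 + (12 + 3*H**2) = 3*H**2)
((-9 + N(-1)) + 0)*(-1558) = ((-9 + 3*(-1)**2) + 0)*(-1558) = ((-9 + 3*1) + 0)*(-1558) = ((-9 + 3) + 0)*(-1558) = (-6 + 0)*(-1558) = -6*(-1558) = 9348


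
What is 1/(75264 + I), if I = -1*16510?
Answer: 1/58754 ≈ 1.7020e-5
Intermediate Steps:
I = -16510
1/(75264 + I) = 1/(75264 - 16510) = 1/58754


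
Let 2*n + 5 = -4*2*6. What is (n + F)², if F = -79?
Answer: 44521/4 ≈ 11130.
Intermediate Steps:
n = -53/2 (n = -5/2 + (-4*2*6)/2 = -5/2 + (-8*6)/2 = -5/2 + (½)*(-48) = -5/2 - 24 = -53/2 ≈ -26.500)
(n + F)² = (-53/2 - 79)² = (-211/2)² = 44521/4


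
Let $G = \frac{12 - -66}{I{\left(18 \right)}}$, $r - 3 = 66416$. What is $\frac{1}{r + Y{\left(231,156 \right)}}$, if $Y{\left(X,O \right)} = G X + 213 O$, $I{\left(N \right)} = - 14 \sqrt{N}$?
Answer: $\frac{199294}{19858865177} + \frac{429 \sqrt{2}}{19858865177} \approx 1.0066 \cdot 10^{-5}$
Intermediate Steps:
$r = 66419$ ($r = 3 + 66416 = 66419$)
$G = - \frac{13 \sqrt{2}}{14}$ ($G = \frac{12 - -66}{\left(-14\right) \sqrt{18}} = \frac{12 + 66}{\left(-14\right) 3 \sqrt{2}} = \frac{78}{\left(-42\right) \sqrt{2}} = 78 \left(- \frac{\sqrt{2}}{84}\right) = - \frac{13 \sqrt{2}}{14} \approx -1.3132$)
$Y{\left(X,O \right)} = 213 O - \frac{13 X \sqrt{2}}{14}$ ($Y{\left(X,O \right)} = - \frac{13 \sqrt{2}}{14} X + 213 O = - \frac{13 X \sqrt{2}}{14} + 213 O = 213 O - \frac{13 X \sqrt{2}}{14}$)
$\frac{1}{r + Y{\left(231,156 \right)}} = \frac{1}{66419 + \left(213 \cdot 156 - \frac{429 \sqrt{2}}{2}\right)} = \frac{1}{66419 + \left(33228 - \frac{429 \sqrt{2}}{2}\right)} = \frac{1}{99647 - \frac{429 \sqrt{2}}{2}}$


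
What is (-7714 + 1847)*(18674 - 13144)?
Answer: -32444510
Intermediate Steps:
(-7714 + 1847)*(18674 - 13144) = -5867*5530 = -32444510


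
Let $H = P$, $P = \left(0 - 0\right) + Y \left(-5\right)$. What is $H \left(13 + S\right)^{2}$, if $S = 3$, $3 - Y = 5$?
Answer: $2560$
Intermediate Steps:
$Y = -2$ ($Y = 3 - 5 = -2$)
$P = 10$ ($P = \left(0 - 0\right) - -10 = \left(0 + 0\right) + 10 = 0 + 10 = 10$)
$H = 10$
$H \left(13 + S\right)^{2} = 10 \left(13 + 3\right)^{2} = 10 \cdot 16^{2} = 10 \cdot 256 = 2560$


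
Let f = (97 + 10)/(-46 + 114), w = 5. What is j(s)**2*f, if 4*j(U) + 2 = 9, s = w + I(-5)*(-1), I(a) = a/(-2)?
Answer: 5243/1088 ≈ 4.8189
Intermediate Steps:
I(a) = -a/2 (I(a) = a*(-1/2) = -a/2)
s = 5/2 (s = 5 - 1/2*(-5)*(-1) = 5 + (5/2)*(-1) = 5 - 5/2 = 5/2 ≈ 2.5000)
j(U) = 7/4 (j(U) = -1/2 + (1/4)*9 = -1/2 + 9/4 = 7/4)
f = 107/68 ≈ 1.5735
j(s)**2*f = (7/4)**2*(107/68) = (49/16)*(107/68) = 5243/1088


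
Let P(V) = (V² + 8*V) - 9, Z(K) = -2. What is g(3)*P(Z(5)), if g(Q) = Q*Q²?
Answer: -567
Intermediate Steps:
g(Q) = Q³
P(V) = -9 + V² + 8*V
g(3)*P(Z(5)) = 3³*(-9 + (-2)² + 8*(-2)) = 27*(-9 + 4 - 16) = 27*(-21) = -567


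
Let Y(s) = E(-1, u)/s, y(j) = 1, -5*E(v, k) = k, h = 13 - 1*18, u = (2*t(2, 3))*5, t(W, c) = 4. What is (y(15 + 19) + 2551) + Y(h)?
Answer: 12768/5 ≈ 2553.6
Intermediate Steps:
u = 40 (u = (2*4)*5 = 8*5 = 40)
h = -5 (h = 13 - 18 = -5)
E(v, k) = -k/5
Y(s) = -8/s (Y(s) = (-1/5*40)/s = -8/s)
(y(15 + 19) + 2551) + Y(h) = (1 + 2551) - 8/(-5) = 2552 - 8*(-1/5) = 2552 + 8/5 = 12768/5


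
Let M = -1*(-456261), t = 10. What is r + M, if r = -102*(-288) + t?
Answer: 485647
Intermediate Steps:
M = 456261
r = 29386 (r = -102*(-288) + 10 = 29376 + 10 = 29386)
r + M = 29386 + 456261 = 485647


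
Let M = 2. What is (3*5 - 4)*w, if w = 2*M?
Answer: 44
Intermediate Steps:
w = 4 (w = 2*2 = 4)
(3*5 - 4)*w = (3*5 - 4)*4 = (15 - 4)*4 = 11*4 = 44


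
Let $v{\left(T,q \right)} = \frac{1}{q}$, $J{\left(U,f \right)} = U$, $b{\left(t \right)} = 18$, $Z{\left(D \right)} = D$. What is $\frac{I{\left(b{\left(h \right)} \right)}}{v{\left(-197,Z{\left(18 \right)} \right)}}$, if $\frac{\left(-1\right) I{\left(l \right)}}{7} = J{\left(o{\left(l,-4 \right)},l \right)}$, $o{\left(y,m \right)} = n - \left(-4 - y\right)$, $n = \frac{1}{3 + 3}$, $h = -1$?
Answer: $-2793$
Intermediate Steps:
$n = \frac{1}{6} \approx 0.16667$
$o{\left(y,m \right)} = \frac{25}{6} + y$ ($o{\left(y,m \right)} = \frac{1}{6} - \left(-4 - y\right) = \frac{1}{6} + \left(4 + y\right) = \frac{25}{6} + y$)
$I{\left(l \right)} = - \frac{175}{6} - 7 l$ ($I{\left(l \right)} = - 7 \left(\frac{25}{6} + l\right) = - \frac{175}{6} - 7 l$)
$\frac{I{\left(b{\left(h \right)} \right)}}{v{\left(-197,Z{\left(18 \right)} \right)}} = \frac{- \frac{175}{6} - 126}{\frac{1}{18}} = \left(- \frac{175}{6} - 126\right) \frac{1}{\frac{1}{18}} = \left(- \frac{931}{6}\right) 18 = -2793$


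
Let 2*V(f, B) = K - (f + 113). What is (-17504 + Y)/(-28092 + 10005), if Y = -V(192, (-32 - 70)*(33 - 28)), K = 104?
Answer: 34807/36174 ≈ 0.96221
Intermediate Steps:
V(f, B) = -9/2 - f/2 (V(f, B) = (104 - (f + 113))/2 = (104 - (113 + f))/2 = (104 + (-113 - f))/2 = (-9 - f)/2 = -9/2 - f/2)
Y = 201/2 (Y = -(-9/2 - ½*192) = -(-9/2 - 96) = -1*(-201/2) = 201/2 ≈ 100.50)
(-17504 + Y)/(-28092 + 10005) = (-17504 + 201/2)/(-28092 + 10005) = -34807/2/(-18087) = -34807/2*(-1/18087) = 34807/36174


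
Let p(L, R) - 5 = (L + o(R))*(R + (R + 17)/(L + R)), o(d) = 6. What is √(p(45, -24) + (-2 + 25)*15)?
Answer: 9*I*√11 ≈ 29.85*I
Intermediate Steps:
p(L, R) = 5 + (6 + L)*(R + (17 + R)/(L + R)) (p(L, R) = 5 + (L + 6)*(R + (R + 17)/(L + R)) = 5 + (6 + L)*(R + (17 + R)/(L + R)))
√(p(45, -24) + (-2 + 25)*15) = √((102 + 6*(-24)² + 11*(-24) + 22*45 + 45*(-24)² - 24*45² + 7*45*(-24))/(45 - 24) + (-2 + 25)*15) = √((102 + 6*576 - 264 + 990 + 45*576 - 24*2025 - 7560)/21 + 23*15) = √((102 + 3456 - 264 + 990 + 25920 - 48600 - 7560)/21 + 345) = √((1/21)*(-25956) + 345) = √(-1236 + 345) = √(-891) = 9*I*√11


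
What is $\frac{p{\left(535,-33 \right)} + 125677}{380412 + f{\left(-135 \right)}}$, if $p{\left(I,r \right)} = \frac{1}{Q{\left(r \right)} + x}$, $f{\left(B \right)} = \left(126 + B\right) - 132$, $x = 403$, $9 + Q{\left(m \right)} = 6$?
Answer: $\frac{50270801}{152108400} \approx 0.33049$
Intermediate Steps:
$Q{\left(m \right)} = -3$ ($Q{\left(m \right)} = -9 + 6 = -3$)
$f{\left(B \right)} = -6 + B$
$p{\left(I,r \right)} = \frac{1}{400}$ ($p{\left(I,r \right)} = \frac{1}{-3 + 403} = \frac{1}{400}$)
$\frac{p{\left(535,-33 \right)} + 125677}{380412 + f{\left(-135 \right)}} = \frac{\frac{1}{400} + 125677}{380412 - 141} = \frac{50270801}{400 \left(380412 - 141\right)} = \frac{50270801}{400 \cdot 380271} = \frac{50270801}{400} \cdot \frac{1}{380271} = \frac{50270801}{152108400}$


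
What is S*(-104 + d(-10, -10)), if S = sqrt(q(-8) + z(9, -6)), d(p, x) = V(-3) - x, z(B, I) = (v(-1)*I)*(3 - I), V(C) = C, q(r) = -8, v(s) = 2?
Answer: -194*I*sqrt(29) ≈ -1044.7*I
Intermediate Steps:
z(B, I) = 2*I*(3 - I) (z(B, I) = (2*I)*(3 - I) = 2*I*(3 - I))
d(p, x) = -3 - x
S = 2*I*sqrt(29) (S = sqrt(-8 + 2*(-6)*(3 - 1*(-6))) = sqrt(-8 + 2*(-6)*(3 + 6)) = sqrt(-8 + 2*(-6)*9) = sqrt(-8 - 108) = sqrt(-116) = 2*I*sqrt(29) ≈ 10.77*I)
S*(-104 + d(-10, -10)) = (2*I*sqrt(29))*(-104 + (-3 - 1*(-10))) = (2*I*sqrt(29))*(-104 + (-3 + 10)) = (2*I*sqrt(29))*(-104 + 7) = (2*I*sqrt(29))*(-97) = -194*I*sqrt(29)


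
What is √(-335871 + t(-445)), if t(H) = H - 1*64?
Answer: 22*I*√695 ≈ 579.98*I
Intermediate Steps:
t(H) = -64 + H (t(H) = H - 64 = -64 + H)
√(-335871 + t(-445)) = √(-335871 + (-64 - 445)) = √(-335871 - 509) = √(-336380) = 22*I*√695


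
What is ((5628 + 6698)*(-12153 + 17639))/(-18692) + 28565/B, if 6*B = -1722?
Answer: -4985250528/1341151 ≈ -3717.1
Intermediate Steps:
B = -287 (B = (⅙)*(-1722) = -287)
((5628 + 6698)*(-12153 + 17639))/(-18692) + 28565/B = ((5628 + 6698)*(-12153 + 17639))/(-18692) + 28565/(-287) = (12326*5486)*(-1/18692) + 28565*(-1/287) = 67620436*(-1/18692) - 28565/287 = -16905109/4673 - 28565/287 = -4985250528/1341151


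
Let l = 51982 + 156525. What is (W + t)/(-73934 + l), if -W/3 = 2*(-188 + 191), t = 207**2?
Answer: 42831/134573 ≈ 0.31827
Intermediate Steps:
t = 42849
W = -18 (W = -6*(-188 + 191) = -6*3 = -3*6 = -18)
l = 208507
(W + t)/(-73934 + l) = (-18 + 42849)/(-73934 + 208507) = 42831/134573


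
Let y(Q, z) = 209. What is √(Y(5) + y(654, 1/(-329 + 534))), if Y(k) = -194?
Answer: √15 ≈ 3.8730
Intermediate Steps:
√(Y(5) + y(654, 1/(-329 + 534))) = √(-194 + 209) = √15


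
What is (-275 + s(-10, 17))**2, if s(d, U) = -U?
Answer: 85264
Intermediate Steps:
(-275 + s(-10, 17))**2 = (-275 - 1*17)**2 = (-275 - 17)**2 = (-292)**2 = 85264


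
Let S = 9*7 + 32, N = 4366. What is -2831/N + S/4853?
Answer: -13324073/21188198 ≈ -0.62884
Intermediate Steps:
S = 95 (S = 63 + 32 = 95)
-2831/N + S/4853 = -2831/4366 + 95/4853 = -13324073/21188198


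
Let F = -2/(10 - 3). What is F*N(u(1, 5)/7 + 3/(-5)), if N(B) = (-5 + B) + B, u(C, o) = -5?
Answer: 534/245 ≈ 2.1796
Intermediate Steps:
N(B) = -5 + 2*B
F = -2/7 ≈ -0.28571
F*N(u(1, 5)/7 + 3/(-5)) = -2*(-5 + 2*(-5/7 + 3/(-5)))/7 = -2*(-5 + 2*(-5*1/7 + 3*(-1/5)))/7 = -2*(-5 + 2*(-5/7 - 3/5))/7 = -2*(-5 + 2*(-46/35))/7 = -2*(-5 - 92/35)/7 = -2/7*(-267/35) = 534/245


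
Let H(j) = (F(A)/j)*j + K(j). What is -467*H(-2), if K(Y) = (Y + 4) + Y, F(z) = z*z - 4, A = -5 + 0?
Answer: -9807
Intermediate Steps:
A = -5
F(z) = -4 + z² (F(z) = z² - 4 = -4 + z²)
K(Y) = 4 + 2*Y (K(Y) = (4 + Y) + Y = 4 + 2*Y)
H(j) = 25 + 2*j (H(j) = ((-4 + (-5)²)/j)*j + (4 + 2*j) = ((-4 + 25)/j)*j + (4 + 2*j) = (21/j)*j + (4 + 2*j) = 21 + (4 + 2*j) = 25 + 2*j)
-467*H(-2) = -467*(25 + 2*(-2)) = -467*(25 - 4) = -467*21 = -9807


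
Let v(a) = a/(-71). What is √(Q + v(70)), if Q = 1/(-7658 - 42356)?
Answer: I*√12432211094694/3550994 ≈ 0.99294*I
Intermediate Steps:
v(a) = -a/71 (v(a) = a*(-1/71) = -a/71)
Q = -1/50014 (Q = 1/(-50014) = -1/50014 ≈ -1.9994e-5)
√(Q + v(70)) = √(-1/50014 - 1/71*70) = √(-1/50014 - 70/71) = √(-3501051/3550994) = I*√12432211094694/3550994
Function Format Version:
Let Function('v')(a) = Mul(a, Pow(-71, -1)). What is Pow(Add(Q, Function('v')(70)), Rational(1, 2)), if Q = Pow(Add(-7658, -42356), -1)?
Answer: Mul(Rational(1, 3550994), I, Pow(12432211094694, Rational(1, 2))) ≈ Mul(0.99294, I)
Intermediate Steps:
Function('v')(a) = Mul(Rational(-1, 71), a) (Function('v')(a) = Mul(a, Rational(-1, 71)) = Mul(Rational(-1, 71), a))
Q = Rational(-1, 50014) (Q = Pow(-50014, -1) = Rational(-1, 50014) ≈ -1.9994e-5)
Pow(Add(Q, Function('v')(70)), Rational(1, 2)) = Pow(Add(Rational(-1, 50014), Mul(Rational(-1, 71), 70)), Rational(1, 2)) = Pow(Add(Rational(-1, 50014), Rational(-70, 71)), Rational(1, 2)) = Pow(Rational(-3501051, 3550994), Rational(1, 2)) = Mul(Rational(1, 3550994), I, Pow(12432211094694, Rational(1, 2)))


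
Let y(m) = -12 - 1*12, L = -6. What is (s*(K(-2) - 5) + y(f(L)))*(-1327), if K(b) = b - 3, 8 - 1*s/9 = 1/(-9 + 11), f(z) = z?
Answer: 927573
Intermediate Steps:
s = 135/2 (s = 72 - 9/(-9 + 11) = 72 - 9/2 = 135/2 ≈ 67.500)
K(b) = -3 + b
y(m) = -24 (y(m) = -12 - 12 = -24)
(s*(K(-2) - 5) + y(f(L)))*(-1327) = (135*((-3 - 2) - 5)/2 - 24)*(-1327) = (135*(-5 - 5)/2 - 24)*(-1327) = ((135/2)*(-10) - 24)*(-1327) = (-675 - 24)*(-1327) = -699*(-1327) = 927573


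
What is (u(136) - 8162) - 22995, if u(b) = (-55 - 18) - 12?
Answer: -31242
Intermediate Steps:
u(b) = -85 (u(b) = -73 - 12 = -85)
(u(136) - 8162) - 22995 = (-85 - 8162) - 22995 = -8247 - 22995 = -31242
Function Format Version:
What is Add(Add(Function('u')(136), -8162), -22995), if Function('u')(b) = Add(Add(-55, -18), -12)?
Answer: -31242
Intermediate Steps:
Function('u')(b) = -85 (Function('u')(b) = Add(-73, -12) = -85)
Add(Add(Function('u')(136), -8162), -22995) = Add(Add(-85, -8162), -22995) = Add(-8247, -22995) = -31242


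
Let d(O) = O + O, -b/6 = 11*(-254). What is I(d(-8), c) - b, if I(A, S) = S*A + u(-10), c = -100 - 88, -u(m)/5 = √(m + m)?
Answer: -13756 - 10*I*√5 ≈ -13756.0 - 22.361*I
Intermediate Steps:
b = 16764 (b = -66*(-254) = -6*(-2794) = 16764)
u(m) = -5*√2*√m (u(m) = -5*√(m + m) = -5*√2*√m)
d(O) = 2*O
c = -188
I(A, S) = A*S - 10*I*√5 (I(A, S) = S*A - 5*√2*√(-10) = A*S - 5*√2*I*√10 = A*S - 10*I*√5)
I(d(-8), c) - b = ((2*(-8))*(-188) - 10*I*√5) - 1*16764 = (-16*(-188) - 10*I*√5) - 16764 = (3008 - 10*I*√5) - 16764 = -13756 - 10*I*√5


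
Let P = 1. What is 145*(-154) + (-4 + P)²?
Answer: -22321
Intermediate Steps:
145*(-154) + (-4 + P)² = 145*(-154) + (-4 + 1)² = -22330 + (-3)² = -22330 + 9 = -22321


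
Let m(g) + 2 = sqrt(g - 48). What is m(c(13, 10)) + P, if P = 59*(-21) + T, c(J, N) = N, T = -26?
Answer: -1267 + I*sqrt(38) ≈ -1267.0 + 6.1644*I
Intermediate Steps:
m(g) = -2 + sqrt(-48 + g) (m(g) = -2 + sqrt(g - 48) = -2 + sqrt(-48 + g))
P = -1265 (P = 59*(-21) - 26 = -1239 - 26 = -1265)
m(c(13, 10)) + P = (-2 + sqrt(-48 + 10)) - 1265 = (-2 + sqrt(-38)) - 1265 = (-2 + I*sqrt(38)) - 1265 = -1267 + I*sqrt(38)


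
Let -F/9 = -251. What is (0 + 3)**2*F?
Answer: 20331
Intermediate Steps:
F = 2259 (F = -9*(-251) = 2259)
(0 + 3)**2*F = (0 + 3)**2*2259 = 3**2*2259 = 9*2259 = 20331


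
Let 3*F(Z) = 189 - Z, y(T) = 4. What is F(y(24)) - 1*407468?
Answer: -1222219/3 ≈ -4.0741e+5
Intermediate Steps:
F(Z) = 63 - Z/3 (F(Z) = (189 - Z)/3 = 63 - Z/3)
F(y(24)) - 1*407468 = (63 - ⅓*4) - 1*407468 = (63 - 4/3) - 407468 = 185/3 - 407468 = -1222219/3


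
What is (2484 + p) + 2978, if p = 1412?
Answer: 6874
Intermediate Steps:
(2484 + p) + 2978 = (2484 + 1412) + 2978 = 3896 + 2978 = 6874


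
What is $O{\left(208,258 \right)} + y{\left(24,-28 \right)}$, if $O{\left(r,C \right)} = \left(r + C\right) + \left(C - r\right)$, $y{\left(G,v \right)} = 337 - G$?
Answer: $829$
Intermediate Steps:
$O{\left(r,C \right)} = 2 C$ ($O{\left(r,C \right)} = \left(C + r\right) + \left(C - r\right) = 2 C$)
$O{\left(208,258 \right)} + y{\left(24,-28 \right)} = 2 \cdot 258 + \left(337 - 24\right) = 516 + \left(337 - 24\right) = 516 + 313 = 829$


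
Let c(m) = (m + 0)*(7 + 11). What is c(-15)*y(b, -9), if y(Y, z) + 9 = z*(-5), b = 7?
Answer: -9720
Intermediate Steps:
y(Y, z) = -9 - 5*z (y(Y, z) = -9 + z*(-5) = -9 - 5*z)
c(m) = 18*m (c(m) = m*18 = 18*m)
c(-15)*y(b, -9) = (18*(-15))*(-9 - 5*(-9)) = -270*(-9 + 45) = -270*36 = -9720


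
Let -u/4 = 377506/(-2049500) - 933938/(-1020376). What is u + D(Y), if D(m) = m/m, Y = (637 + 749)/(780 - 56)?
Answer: -125761589468/65351894125 ≈ -1.9244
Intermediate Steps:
Y = 693/362 (Y = 1386/724 = 1386*(1/724) = 693/362 ≈ 1.9144)
u = -191113483593/65351894125 (u = -4*(377506/(-2049500) - 933938/(-1020376)) = -4*(377506*(-1/2049500) - 933938*(-1/1020376)) = -4*(-188753/1024750 + 466969/510188) = -4*191113483593/261407576500 = -191113483593/65351894125 ≈ -2.9244)
D(m) = 1
u + D(Y) = -191113483593/65351894125 + 1 = -125761589468/65351894125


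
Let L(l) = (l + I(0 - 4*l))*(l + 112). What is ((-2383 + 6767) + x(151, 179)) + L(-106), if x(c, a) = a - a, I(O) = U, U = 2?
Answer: 3760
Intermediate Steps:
I(O) = 2
x(c, a) = 0
L(l) = (2 + l)*(112 + l) (L(l) = (l + 2)*(l + 112) = (2 + l)*(112 + l))
((-2383 + 6767) + x(151, 179)) + L(-106) = ((-2383 + 6767) + 0) + (224 + (-106)² + 114*(-106)) = (4384 + 0) + (224 + 11236 - 12084) = 4384 - 624 = 3760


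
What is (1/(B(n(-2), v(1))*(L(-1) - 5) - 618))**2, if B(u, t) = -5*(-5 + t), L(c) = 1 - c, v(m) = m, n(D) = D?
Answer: 1/459684 ≈ 2.1754e-6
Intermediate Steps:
B(u, t) = 25 - 5*t
(1/(B(n(-2), v(1))*(L(-1) - 5) - 618))**2 = (1/((25 - 5*1)*((1 - 1*(-1)) - 5) - 618))**2 = (1/((25 - 5)*((1 + 1) - 5) - 618))**2 = (1/(20*(2 - 5) - 618))**2 = (1/(20*(-3) - 618))**2 = (1/(-60 - 618))**2 = (1/(-678))**2 = (-1/678)**2 = 1/459684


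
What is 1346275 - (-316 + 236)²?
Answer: 1339875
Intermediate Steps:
1346275 - (-316 + 236)² = 1346275 - 1*(-80)² = 1346275 - 1*6400 = 1346275 - 6400 = 1339875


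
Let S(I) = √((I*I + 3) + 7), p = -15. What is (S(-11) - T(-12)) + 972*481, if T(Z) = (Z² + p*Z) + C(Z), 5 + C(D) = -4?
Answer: 467217 + √131 ≈ 4.6723e+5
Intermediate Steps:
C(D) = -9 (C(D) = -5 - 4 = -9)
T(Z) = -9 + Z² - 15*Z (T(Z) = (Z² - 15*Z) - 9 = -9 + Z² - 15*Z)
S(I) = √(10 + I²) (S(I) = √((I² + 3) + 7) = √((3 + I²) + 7) = √(10 + I²))
(S(-11) - T(-12)) + 972*481 = (√(10 + (-11)²) - (-9 + (-12)² - 15*(-12))) + 972*481 = (√(10 + 121) - (-9 + 144 + 180)) + 467532 = (√131 - 1*315) + 467532 = (√131 - 315) + 467532 = (-315 + √131) + 467532 = 467217 + √131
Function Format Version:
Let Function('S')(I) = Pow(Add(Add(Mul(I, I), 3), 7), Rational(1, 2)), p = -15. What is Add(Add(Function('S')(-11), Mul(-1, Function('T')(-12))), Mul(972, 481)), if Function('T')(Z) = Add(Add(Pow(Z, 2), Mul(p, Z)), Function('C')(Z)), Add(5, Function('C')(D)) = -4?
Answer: Add(467217, Pow(131, Rational(1, 2))) ≈ 4.6723e+5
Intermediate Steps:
Function('C')(D) = -9 (Function('C')(D) = Add(-5, -4) = -9)
Function('T')(Z) = Add(-9, Pow(Z, 2), Mul(-15, Z)) (Function('T')(Z) = Add(Add(Pow(Z, 2), Mul(-15, Z)), -9) = Add(-9, Pow(Z, 2), Mul(-15, Z)))
Function('S')(I) = Pow(Add(10, Pow(I, 2)), Rational(1, 2)) (Function('S')(I) = Pow(Add(Add(Pow(I, 2), 3), 7), Rational(1, 2)) = Pow(Add(Add(3, Pow(I, 2)), 7), Rational(1, 2)) = Pow(Add(10, Pow(I, 2)), Rational(1, 2)))
Add(Add(Function('S')(-11), Mul(-1, Function('T')(-12))), Mul(972, 481)) = Add(Add(Pow(Add(10, Pow(-11, 2)), Rational(1, 2)), Mul(-1, Add(-9, Pow(-12, 2), Mul(-15, -12)))), Mul(972, 481)) = Add(Add(Pow(Add(10, 121), Rational(1, 2)), Mul(-1, Add(-9, 144, 180))), 467532) = Add(Add(Pow(131, Rational(1, 2)), Mul(-1, 315)), 467532) = Add(Add(Pow(131, Rational(1, 2)), -315), 467532) = Add(Add(-315, Pow(131, Rational(1, 2))), 467532) = Add(467217, Pow(131, Rational(1, 2)))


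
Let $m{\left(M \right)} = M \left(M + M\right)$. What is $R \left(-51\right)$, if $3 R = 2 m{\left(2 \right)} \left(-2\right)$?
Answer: $544$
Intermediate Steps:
$m{\left(M \right)} = 2 M^{2}$ ($m{\left(M \right)} = M 2 M = 2 M^{2}$)
$R = - \frac{32}{3}$ ($R = \frac{2 \cdot 2 \cdot 2^{2} \left(-2\right)}{3} = \frac{2 \cdot 2 \cdot 4 \left(-2\right)}{3} = \frac{2 \cdot 8 \left(-2\right)}{3} = \frac{16 \left(-2\right)}{3} = \frac{1}{3} \left(-32\right) = - \frac{32}{3} \approx -10.667$)
$R \left(-51\right) = \left(- \frac{32}{3}\right) \left(-51\right) = 544$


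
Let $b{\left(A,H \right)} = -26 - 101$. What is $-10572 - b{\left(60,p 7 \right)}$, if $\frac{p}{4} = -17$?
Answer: $-10445$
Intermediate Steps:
$p = -68$ ($p = 4 \left(-17\right) = -68$)
$b{\left(A,H \right)} = -127$ ($b{\left(A,H \right)} = -26 - 101 = -127$)
$-10572 - b{\left(60,p 7 \right)} = -10572 - -127 = -10572 + 127 = -10445$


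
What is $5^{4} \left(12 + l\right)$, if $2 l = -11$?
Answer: $\frac{8125}{2} \approx 4062.5$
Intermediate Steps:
$l = - \frac{11}{2}$ ($l = \frac{1}{2} \left(-11\right) = - \frac{11}{2} \approx -5.5$)
$5^{4} \left(12 + l\right) = 5^{4} \left(12 - \frac{11}{2}\right) = 625 \cdot \frac{13}{2} = \frac{8125}{2}$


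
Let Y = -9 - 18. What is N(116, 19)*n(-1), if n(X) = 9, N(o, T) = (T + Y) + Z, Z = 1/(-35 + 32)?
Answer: -75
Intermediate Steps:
Y = -27
Z = -⅓ (Z = 1/(-3) = -⅓ ≈ -0.33333)
N(o, T) = -82/3 + T (N(o, T) = (T - 27) - ⅓ = (-27 + T) - ⅓ = -82/3 + T)
N(116, 19)*n(-1) = (-82/3 + 19)*9 = -25/3*9 = -75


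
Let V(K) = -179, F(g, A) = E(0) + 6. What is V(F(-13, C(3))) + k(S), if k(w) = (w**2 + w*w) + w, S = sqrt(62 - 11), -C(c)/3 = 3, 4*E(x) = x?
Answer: -77 + sqrt(51) ≈ -69.859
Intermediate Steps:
E(x) = x/4
C(c) = -9 (C(c) = -3*3 = -9)
F(g, A) = 6 (F(g, A) = (1/4)*0 + 6 = 0 + 6 = 6)
S = sqrt(51) ≈ 7.1414
k(w) = w + 2*w**2 (k(w) = (w**2 + w**2) + w = 2*w**2 + w = w + 2*w**2)
V(F(-13, C(3))) + k(S) = -179 + sqrt(51)*(1 + 2*sqrt(51))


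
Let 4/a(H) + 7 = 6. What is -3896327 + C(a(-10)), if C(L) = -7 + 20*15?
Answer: -3896034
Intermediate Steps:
a(H) = -4 (a(H) = 4/(-7 + 6) = 4/(-1) = 4*(-1) = -4)
C(L) = 293 (C(L) = -7 + 300 = 293)
-3896327 + C(a(-10)) = -3896327 + 293 = -3896034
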